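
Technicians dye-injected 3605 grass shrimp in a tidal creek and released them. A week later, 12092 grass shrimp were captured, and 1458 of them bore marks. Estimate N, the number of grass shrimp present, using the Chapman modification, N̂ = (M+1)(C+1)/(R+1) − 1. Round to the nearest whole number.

N ≈ 29,888

N̂ = (3605+1)(12092+1)/(1458+1) − 1 = 3606·12093/1459 − 1
= 43607358/1459 − 1 ≈ 29888.5 − 1 ≈ 29887.5 → 29888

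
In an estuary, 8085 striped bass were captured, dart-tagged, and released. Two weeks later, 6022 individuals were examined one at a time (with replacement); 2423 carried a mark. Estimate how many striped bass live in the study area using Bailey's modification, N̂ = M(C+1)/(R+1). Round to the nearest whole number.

N ≈ 20,089

N̂ = 8085·(6022+1)/(2423+1) = 8085·6023/2424 = 48695955/2424 ≈ 20089.1 → 20089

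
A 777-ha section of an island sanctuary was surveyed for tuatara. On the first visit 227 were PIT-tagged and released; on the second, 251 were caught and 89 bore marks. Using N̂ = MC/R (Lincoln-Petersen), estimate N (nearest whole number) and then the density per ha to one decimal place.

N̂ = 227·251/89 = 56977/89 ≈ 640.2 → 640
Density = N̂ / area = 640 / 777 ≈ 0.82 → 0.8 per ha

density ≈ 0.8 tuatara per ha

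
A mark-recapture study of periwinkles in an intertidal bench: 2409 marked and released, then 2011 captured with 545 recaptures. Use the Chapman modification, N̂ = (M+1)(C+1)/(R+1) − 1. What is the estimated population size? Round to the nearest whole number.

N̂ = (2409+1)(2011+1)/(545+1) − 1 = 2410·2012/546 − 1
= 4848920/546 − 1 ≈ 8880.8 − 1 ≈ 8879.8 → 8880

N ≈ 8880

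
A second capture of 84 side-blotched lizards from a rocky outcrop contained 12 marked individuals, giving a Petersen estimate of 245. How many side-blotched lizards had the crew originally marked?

From N = M·C/R: M = N·R / C = 245·12 / 84 = 2940 / 84 = 35.

M = 35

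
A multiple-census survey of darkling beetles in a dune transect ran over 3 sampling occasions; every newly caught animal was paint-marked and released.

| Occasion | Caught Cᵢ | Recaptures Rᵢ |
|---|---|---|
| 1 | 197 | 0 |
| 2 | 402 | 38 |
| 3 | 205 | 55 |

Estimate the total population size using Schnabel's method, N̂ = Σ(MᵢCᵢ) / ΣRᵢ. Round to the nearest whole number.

Marked at large before each occasion: Mᵢ = Σⱼ<ᵢ (Cⱼ − Rⱼ) → M1=0, M2=197, M3=561
Σ MᵢCᵢ = 0·197 + 197·402 + 561·205 = 0 + 79194 + 115005 = 194199
Σ Rᵢ = 0 + 38 + 55 = 93
N̂ = 194199 / 93 ≈ 2088.2 → 2088

N ≈ 2088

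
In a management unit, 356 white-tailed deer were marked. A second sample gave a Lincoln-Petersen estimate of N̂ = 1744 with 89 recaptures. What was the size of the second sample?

From N = M·C/R: C = N·R / M = 1744·89 / 356 = 155216 / 356 = 436.

C = 436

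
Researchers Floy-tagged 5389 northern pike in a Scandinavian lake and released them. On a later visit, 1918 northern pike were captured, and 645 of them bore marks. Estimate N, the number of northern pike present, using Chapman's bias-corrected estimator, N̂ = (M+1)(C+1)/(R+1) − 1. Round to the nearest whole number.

N̂ = (5389+1)(1918+1)/(645+1) − 1 = 5390·1919/646 − 1
= 10343410/646 − 1 ≈ 16011.47 − 1 ≈ 16010.47 → 16010

N ≈ 16,010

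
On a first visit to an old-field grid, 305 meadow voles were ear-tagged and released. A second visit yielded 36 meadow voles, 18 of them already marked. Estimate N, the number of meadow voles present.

N = 610

The marked fraction in the recapture sample should equal the marked fraction in the population: 18/36 = 305/N.
N = (305 × 36) / 18 = 10980 / 18 = 610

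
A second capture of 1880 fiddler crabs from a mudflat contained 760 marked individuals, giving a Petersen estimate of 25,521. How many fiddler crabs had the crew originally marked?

M = 10317

From N = M·C/R: M = N·R / C = 25521·760 / 1880 = 19395960 / 1880 = 10317.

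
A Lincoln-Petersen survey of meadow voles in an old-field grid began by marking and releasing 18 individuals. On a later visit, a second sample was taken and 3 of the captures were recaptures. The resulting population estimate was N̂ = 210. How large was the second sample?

C = 35

From N = M·C/R: C = N·R / M = 210·3 / 18 = 630 / 18 = 35.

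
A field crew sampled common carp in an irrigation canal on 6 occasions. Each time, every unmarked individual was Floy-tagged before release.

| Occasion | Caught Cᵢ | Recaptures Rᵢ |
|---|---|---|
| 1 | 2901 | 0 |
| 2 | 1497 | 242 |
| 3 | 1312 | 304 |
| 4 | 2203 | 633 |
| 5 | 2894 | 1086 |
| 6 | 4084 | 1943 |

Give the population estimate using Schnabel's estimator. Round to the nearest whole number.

Marked at large before each occasion: Mᵢ = Σⱼ<ᵢ (Cⱼ − Rⱼ) → M1=0, M2=2901, M3=4156, M4=5164, M5=6734, M6=8542
Σ MᵢCᵢ = 0·2901 + 2901·1497 + 4156·1312 + 5164·2203 + 6734·2894 + 8542·4084 = 0 + 4342797 + 5452672 + 11376292 + 19488196 + 34885528 = 75545485
Σ Rᵢ = 0 + 242 + 304 + 633 + 1086 + 1943 = 4208
N̂ = 75545485 / 4208 ≈ 17952.8 → 17953

N ≈ 17,953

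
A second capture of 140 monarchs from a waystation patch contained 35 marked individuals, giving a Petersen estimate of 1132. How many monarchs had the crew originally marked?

From N = M·C/R: M = N·R / C = 1132·35 / 140 = 39620 / 140 = 283.

M = 283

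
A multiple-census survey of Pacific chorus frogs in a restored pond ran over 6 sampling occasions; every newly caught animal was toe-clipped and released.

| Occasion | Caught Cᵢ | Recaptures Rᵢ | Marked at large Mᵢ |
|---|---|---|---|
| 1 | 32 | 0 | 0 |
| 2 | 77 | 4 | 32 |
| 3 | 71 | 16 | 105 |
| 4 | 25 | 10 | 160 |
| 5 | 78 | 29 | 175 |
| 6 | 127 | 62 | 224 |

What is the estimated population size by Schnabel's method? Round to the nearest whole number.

N ≈ 463

Σ MᵢCᵢ = 0·32 + 32·77 + 105·71 + 160·25 + 175·78 + 224·127 = 0 + 2464 + 7455 + 4000 + 13650 + 28448 = 56017
Σ Rᵢ = 0 + 4 + 16 + 10 + 29 + 62 = 121
N̂ = 56017 / 121 ≈ 463.0 → 463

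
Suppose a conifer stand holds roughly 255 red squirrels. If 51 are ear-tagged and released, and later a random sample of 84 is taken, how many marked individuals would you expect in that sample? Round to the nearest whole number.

expected recaptures ≈ 17

The marked fraction of the population is 51/255, so in a sample of 84 expect C·(M/N) marked.
E[R] = 51 × 84 / 255 = 4284 / 255 ≈ 16.8 → 17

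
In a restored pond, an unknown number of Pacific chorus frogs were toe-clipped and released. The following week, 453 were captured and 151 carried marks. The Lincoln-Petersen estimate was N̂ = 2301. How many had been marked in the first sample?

From N = M·C/R: M = N·R / C = 2301·151 / 453 = 347451 / 453 = 767.

M = 767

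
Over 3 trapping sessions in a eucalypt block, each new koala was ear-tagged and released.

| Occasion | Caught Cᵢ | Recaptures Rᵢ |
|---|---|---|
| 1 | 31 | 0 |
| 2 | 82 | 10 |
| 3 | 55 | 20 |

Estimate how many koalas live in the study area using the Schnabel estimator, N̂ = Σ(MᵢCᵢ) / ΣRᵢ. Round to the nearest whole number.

Marked at large before each occasion: Mᵢ = Σⱼ<ᵢ (Cⱼ − Rⱼ) → M1=0, M2=31, M3=103
Σ MᵢCᵢ = 0·31 + 31·82 + 103·55 = 0 + 2542 + 5665 = 8207
Σ Rᵢ = 0 + 10 + 20 = 30
N̂ = 8207 / 30 ≈ 273.6 → 274

N ≈ 274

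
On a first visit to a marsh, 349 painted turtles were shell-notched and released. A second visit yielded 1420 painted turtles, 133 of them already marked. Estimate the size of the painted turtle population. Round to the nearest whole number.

N ≈ 3726

If marked individuals mix randomly, R/C ≈ M/N, giving N ≈ M·C/R.
N = (349 × 1420) / 133 = 495580 / 133 ≈ 3726.2 → 3726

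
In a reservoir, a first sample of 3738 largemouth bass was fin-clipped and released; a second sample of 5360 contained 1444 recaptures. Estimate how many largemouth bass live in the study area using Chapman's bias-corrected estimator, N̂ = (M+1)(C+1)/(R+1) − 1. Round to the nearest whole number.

N ≈ 13,871

N̂ = (3738+1)(5360+1)/(1444+1) − 1 = 3739·5361/1445 − 1
= 20044779/1445 − 1 ≈ 13871.8 − 1 ≈ 13870.8 → 13871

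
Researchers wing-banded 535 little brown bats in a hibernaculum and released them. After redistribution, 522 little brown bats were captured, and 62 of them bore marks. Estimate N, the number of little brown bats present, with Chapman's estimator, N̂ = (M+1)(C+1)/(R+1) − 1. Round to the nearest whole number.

N ≈ 4449

N̂ = (535+1)(522+1)/(62+1) − 1 = 536·523/63 − 1
= 280328/63 − 1 ≈ 4449.7 − 1 ≈ 4448.7 → 4449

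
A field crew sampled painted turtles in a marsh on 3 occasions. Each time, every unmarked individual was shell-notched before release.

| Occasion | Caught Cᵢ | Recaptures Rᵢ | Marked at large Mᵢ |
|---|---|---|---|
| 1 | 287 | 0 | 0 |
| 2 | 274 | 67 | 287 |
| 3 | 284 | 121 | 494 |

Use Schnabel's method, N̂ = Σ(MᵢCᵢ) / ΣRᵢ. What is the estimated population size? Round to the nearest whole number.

N ≈ 1165

Σ MᵢCᵢ = 0·287 + 287·274 + 494·284 = 0 + 78638 + 140296 = 218934
Σ Rᵢ = 0 + 67 + 121 = 188
N̂ = 218934 / 188 ≈ 1164.5 → 1165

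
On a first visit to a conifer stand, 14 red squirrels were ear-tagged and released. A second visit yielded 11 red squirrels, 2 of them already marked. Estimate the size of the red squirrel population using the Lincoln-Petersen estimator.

N = 77

N = (14 × 11) / 2 = 154 / 2 = 77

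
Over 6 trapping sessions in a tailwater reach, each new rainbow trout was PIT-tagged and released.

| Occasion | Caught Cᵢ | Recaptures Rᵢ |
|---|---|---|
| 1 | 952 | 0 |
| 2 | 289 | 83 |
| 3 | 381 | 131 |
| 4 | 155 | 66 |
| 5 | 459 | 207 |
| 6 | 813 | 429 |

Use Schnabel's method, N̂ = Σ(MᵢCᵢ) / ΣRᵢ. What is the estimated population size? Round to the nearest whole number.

N ≈ 3323

Marked at large before each occasion: Mᵢ = Σⱼ<ᵢ (Cⱼ − Rⱼ) → M1=0, M2=952, M3=1158, M4=1408, M5=1497, M6=1749
Σ MᵢCᵢ = 0·952 + 952·289 + 1158·381 + 1408·155 + 1497·459 + 1749·813 = 0 + 275128 + 441198 + 218240 + 687123 + 1421937 = 3043626
Σ Rᵢ = 0 + 83 + 131 + 66 + 207 + 429 = 916
N̂ = 3043626 / 916 ≈ 3322.7 → 3323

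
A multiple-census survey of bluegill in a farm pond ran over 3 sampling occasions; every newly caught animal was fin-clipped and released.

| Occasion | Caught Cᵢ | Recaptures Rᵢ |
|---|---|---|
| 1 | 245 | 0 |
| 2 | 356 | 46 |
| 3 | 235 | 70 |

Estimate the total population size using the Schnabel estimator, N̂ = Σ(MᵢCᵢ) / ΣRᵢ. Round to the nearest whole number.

Marked at large before each occasion: Mᵢ = Σⱼ<ᵢ (Cⱼ − Rⱼ) → M1=0, M2=245, M3=555
Σ MᵢCᵢ = 0·245 + 245·356 + 555·235 = 0 + 87220 + 130425 = 217645
Σ Rᵢ = 0 + 46 + 70 = 116
N̂ = 217645 / 116 ≈ 1876.2 → 1876

N ≈ 1876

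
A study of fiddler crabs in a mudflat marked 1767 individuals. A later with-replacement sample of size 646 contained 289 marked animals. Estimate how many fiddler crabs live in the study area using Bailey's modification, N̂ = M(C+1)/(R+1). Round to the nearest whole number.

N ≈ 3942

N̂ = 1767·(646+1)/(289+1) = 1767·647/290 = 1143249/290 ≈ 3942.2 → 3942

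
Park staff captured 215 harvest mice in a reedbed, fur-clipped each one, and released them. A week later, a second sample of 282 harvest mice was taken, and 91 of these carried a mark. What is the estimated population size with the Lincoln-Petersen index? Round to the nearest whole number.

N ≈ 666

If marked individuals mix randomly, R/C ≈ M/N, giving N ≈ M·C/R.
N = (215 × 282) / 91 = 60630 / 91 ≈ 666.3 → 666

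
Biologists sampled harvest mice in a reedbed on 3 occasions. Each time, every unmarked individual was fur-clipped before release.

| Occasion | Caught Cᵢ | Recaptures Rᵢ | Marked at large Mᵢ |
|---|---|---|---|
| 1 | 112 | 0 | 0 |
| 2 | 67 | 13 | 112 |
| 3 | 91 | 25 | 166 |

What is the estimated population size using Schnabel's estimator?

N = 595

Σ MᵢCᵢ = 0·112 + 112·67 + 166·91 = 0 + 7504 + 15106 = 22610
Σ Rᵢ = 0 + 13 + 25 = 38
N̂ = 22610 / 38 = 595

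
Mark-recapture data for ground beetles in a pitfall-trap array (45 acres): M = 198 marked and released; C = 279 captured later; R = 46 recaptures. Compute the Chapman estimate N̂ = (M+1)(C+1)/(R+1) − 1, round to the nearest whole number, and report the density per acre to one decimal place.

density ≈ 26.3 ground beetles per acre

N̂ = 199·280/47 − 1 = 55720/47 − 1 ≈ 1184.5 → 1185
Density = N̂ / area = 1185 / 45 ≈ 26.33 → 26.3 per acre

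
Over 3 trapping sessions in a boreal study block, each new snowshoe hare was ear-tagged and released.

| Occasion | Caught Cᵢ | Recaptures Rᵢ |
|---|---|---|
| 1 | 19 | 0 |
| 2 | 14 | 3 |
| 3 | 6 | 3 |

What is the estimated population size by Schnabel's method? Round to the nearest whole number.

Marked at large before each occasion: Mᵢ = Σⱼ<ᵢ (Cⱼ − Rⱼ) → M1=0, M2=19, M3=30
Σ MᵢCᵢ = 0·19 + 19·14 + 30·6 = 0 + 266 + 180 = 446
Σ Rᵢ = 0 + 3 + 3 = 6
N̂ = 446 / 6 ≈ 74.3 → 74

N ≈ 74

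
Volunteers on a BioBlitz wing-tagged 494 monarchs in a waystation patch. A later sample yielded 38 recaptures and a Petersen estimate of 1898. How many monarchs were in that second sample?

C = 146

From N = M·C/R: C = N·R / M = 1898·38 / 494 = 72124 / 494 = 146.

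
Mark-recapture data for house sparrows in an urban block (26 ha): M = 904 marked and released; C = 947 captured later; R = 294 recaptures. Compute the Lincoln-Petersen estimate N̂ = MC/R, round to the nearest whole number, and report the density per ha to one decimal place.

N̂ = 904·947/294 = 856088/294 ≈ 2911.9 → 2912
Density = N̂ / area = 2912 / 26 = 112.0 per ha

density ≈ 112.0 house sparrows per ha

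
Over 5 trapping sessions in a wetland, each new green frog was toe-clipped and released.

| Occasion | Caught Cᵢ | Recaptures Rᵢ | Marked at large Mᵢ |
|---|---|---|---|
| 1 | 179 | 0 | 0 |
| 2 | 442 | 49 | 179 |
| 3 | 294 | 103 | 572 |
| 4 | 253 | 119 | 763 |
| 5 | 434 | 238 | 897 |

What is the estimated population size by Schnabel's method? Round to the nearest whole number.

Σ MᵢCᵢ = 0·179 + 179·442 + 572·294 + 763·253 + 897·434 = 0 + 79118 + 168168 + 193039 + 389298 = 829623
Σ Rᵢ = 0 + 49 + 103 + 119 + 238 = 509
N̂ = 829623 / 509 ≈ 1629.9 → 1630

N ≈ 1630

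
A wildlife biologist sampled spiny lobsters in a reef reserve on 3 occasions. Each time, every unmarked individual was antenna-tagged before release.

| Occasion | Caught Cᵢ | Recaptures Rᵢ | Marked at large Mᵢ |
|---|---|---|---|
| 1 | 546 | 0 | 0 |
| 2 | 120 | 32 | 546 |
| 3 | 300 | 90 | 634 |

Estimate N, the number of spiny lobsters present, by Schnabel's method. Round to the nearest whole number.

N ≈ 2096

Σ MᵢCᵢ = 0·546 + 546·120 + 634·300 = 0 + 65520 + 190200 = 255720
Σ Rᵢ = 0 + 32 + 90 = 122
N̂ = 255720 / 122 ≈ 2096.1 → 2096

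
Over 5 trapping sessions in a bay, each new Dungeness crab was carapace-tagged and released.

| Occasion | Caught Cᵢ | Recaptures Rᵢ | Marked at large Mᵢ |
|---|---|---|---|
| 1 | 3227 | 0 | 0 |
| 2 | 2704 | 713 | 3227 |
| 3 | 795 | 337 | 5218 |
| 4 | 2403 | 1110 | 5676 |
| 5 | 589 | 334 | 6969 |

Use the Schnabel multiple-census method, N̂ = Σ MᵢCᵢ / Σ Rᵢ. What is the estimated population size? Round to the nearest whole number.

N ≈ 12,277

Σ MᵢCᵢ = 0·3227 + 3227·2704 + 5218·795 + 5676·2403 + 6969·589 = 0 + 8725808 + 4148310 + 13639428 + 4104741 = 30618287
Σ Rᵢ = 0 + 713 + 337 + 1110 + 334 = 2494
N̂ = 30618287 / 2494 ≈ 12276.8 → 12277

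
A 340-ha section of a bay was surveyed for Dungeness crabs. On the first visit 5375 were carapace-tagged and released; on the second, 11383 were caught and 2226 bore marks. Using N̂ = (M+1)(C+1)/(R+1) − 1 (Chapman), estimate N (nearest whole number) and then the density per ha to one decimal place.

density ≈ 80.8 Dungeness crabs per ha

N̂ = 5376·11384/2227 − 1 = 61200384/2227 − 1 ≈ 27480.1 → 27480
Density = N̂ / area = 27480 / 340 ≈ 80.82 → 80.8 per ha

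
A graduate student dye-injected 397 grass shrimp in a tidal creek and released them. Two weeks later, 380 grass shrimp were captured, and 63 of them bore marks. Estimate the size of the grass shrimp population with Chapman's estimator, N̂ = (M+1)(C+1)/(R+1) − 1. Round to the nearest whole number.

N ≈ 2368

N̂ = (397+1)(380+1)/(63+1) − 1 = 398·381/64 − 1
= 151638/64 − 1 ≈ 2369.3 − 1 ≈ 2368.3 → 2368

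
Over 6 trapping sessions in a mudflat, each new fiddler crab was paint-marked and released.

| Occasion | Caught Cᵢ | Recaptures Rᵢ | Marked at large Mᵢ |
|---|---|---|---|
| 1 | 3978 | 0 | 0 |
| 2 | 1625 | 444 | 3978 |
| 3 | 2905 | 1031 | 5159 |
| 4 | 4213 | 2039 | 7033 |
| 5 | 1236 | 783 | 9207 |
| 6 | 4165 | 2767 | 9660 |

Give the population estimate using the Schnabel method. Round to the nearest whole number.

N ≈ 14,538

Σ MᵢCᵢ = 0·3978 + 3978·1625 + 5159·2905 + 7033·4213 + 9207·1236 + 9660·4165 = 0 + 6464250 + 14986895 + 29630029 + 11379852 + 40233900 = 102694926
Σ Rᵢ = 0 + 444 + 1031 + 2039 + 783 + 2767 = 7064
N̂ = 102694926 / 7064 ≈ 14537.8 → 14538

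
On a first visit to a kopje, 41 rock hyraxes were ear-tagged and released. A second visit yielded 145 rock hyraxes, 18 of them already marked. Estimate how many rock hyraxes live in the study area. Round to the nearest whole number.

N = (41 × 145) / 18 = 5945 / 18 ≈ 330.3 → 330

N ≈ 330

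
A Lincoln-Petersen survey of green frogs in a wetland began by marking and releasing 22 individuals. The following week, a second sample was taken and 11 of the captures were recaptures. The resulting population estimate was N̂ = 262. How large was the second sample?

From N = M·C/R: C = N·R / M = 262·11 / 22 = 2882 / 22 = 131.

C = 131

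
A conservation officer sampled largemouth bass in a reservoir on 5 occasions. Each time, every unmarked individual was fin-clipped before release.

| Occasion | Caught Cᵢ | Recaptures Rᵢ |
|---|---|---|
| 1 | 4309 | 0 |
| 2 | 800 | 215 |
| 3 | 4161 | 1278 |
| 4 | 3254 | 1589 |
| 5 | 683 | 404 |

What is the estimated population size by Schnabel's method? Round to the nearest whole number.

Marked at large before each occasion: Mᵢ = Σⱼ<ᵢ (Cⱼ − Rⱼ) → M1=0, M2=4309, M3=4894, M4=7777, M5=9442
Σ MᵢCᵢ = 0·4309 + 4309·800 + 4894·4161 + 7777·3254 + 9442·683 = 0 + 3447200 + 20363934 + 25306358 + 6448886 = 55566378
Σ Rᵢ = 0 + 215 + 1278 + 1589 + 404 = 3486
N̂ = 55566378 / 3486 ≈ 15939.9 → 15940

N ≈ 15,940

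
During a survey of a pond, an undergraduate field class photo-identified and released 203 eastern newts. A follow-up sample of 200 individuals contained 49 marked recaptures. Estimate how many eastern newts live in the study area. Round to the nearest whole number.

N = (203 × 200) / 49 = 40600 / 49 ≈ 828.6 → 829

N ≈ 829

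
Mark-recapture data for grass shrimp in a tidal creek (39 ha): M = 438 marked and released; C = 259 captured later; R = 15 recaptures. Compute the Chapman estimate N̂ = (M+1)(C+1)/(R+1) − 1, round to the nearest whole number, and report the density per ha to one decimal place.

density ≈ 182.9 grass shrimp per ha

N̂ = 439·260/16 − 1 = 114140/16 − 1 ≈ 7132.8 → 7133
Density = N̂ / area = 7133 / 39 ≈ 182.90 → 182.9 per ha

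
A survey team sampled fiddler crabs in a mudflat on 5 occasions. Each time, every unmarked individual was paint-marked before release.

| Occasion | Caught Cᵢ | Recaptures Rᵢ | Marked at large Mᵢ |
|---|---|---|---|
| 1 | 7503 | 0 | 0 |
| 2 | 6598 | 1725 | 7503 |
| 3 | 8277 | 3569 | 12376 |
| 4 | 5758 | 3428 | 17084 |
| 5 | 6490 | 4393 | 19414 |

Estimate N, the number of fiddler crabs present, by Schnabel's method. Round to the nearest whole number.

N ≈ 28,693

Σ MᵢCᵢ = 0·7503 + 7503·6598 + 12376·8277 + 17084·5758 + 19414·6490 = 0 + 49504794 + 102436152 + 98369672 + 125996860 = 376307478
Σ Rᵢ = 0 + 1725 + 3569 + 3428 + 4393 = 13115
N̂ = 376307478 / 13115 ≈ 28692.9 → 28693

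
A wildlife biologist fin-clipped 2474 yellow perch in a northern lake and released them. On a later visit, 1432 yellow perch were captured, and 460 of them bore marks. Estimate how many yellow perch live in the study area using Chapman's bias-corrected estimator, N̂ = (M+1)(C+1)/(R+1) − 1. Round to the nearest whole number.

N̂ = (2474+1)(1432+1)/(460+1) − 1 = 2475·1433/461 − 1
= 3546675/461 − 1 ≈ 7693.4 − 1 ≈ 7692.4 → 7692

N ≈ 7692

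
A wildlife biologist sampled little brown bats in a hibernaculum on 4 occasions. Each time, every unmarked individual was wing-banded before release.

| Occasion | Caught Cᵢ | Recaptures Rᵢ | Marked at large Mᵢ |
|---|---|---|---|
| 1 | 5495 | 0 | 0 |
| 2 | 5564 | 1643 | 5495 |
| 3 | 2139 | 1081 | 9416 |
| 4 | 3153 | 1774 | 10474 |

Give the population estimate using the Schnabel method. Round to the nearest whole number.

N ≈ 18,617

Σ MᵢCᵢ = 0·5495 + 5495·5564 + 9416·2139 + 10474·3153 = 0 + 30574180 + 20140824 + 33024522 = 83739526
Σ Rᵢ = 0 + 1643 + 1081 + 1774 = 4498
N̂ = 83739526 / 4498 ≈ 18617.1 → 18617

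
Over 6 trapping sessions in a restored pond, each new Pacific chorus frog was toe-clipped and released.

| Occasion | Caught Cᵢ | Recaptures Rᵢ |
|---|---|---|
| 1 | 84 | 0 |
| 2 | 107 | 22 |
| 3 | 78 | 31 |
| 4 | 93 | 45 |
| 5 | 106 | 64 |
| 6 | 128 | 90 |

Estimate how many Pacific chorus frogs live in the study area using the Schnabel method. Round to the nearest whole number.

N ≈ 434

Marked at large before each occasion: Mᵢ = Σⱼ<ᵢ (Cⱼ − Rⱼ) → M1=0, M2=84, M3=169, M4=216, M5=264, M6=306
Σ MᵢCᵢ = 0·84 + 84·107 + 169·78 + 216·93 + 264·106 + 306·128 = 0 + 8988 + 13182 + 20088 + 27984 + 39168 = 109410
Σ Rᵢ = 0 + 22 + 31 + 45 + 64 + 90 = 252
N̂ = 109410 / 252 ≈ 434.2 → 434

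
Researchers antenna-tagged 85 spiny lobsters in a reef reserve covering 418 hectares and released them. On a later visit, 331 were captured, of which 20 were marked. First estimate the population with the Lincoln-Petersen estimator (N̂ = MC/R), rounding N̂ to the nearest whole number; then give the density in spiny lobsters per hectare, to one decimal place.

density ≈ 3.4 spiny lobsters per hectare

N̂ = 85·331/20 = 28135/20 ≈ 1406.8 → 1407
Density = N̂ / area = 1407 / 418 ≈ 3.37 → 3.4 per hectare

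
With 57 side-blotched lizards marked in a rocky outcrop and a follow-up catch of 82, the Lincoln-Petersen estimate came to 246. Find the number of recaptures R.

R = 19

From N = M·C/R: R = M·C / N = 57·82 / 246 = 4674 / 246 = 19.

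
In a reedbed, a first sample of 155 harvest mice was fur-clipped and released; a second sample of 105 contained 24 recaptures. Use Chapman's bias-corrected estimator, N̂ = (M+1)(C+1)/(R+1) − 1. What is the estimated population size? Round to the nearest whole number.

N ≈ 660

N̂ = (155+1)(105+1)/(24+1) − 1 = 156·106/25 − 1
= 16536/25 − 1 ≈ 661.4 − 1 ≈ 660.4 → 660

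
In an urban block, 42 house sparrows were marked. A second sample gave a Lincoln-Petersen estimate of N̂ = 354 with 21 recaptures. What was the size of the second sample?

C = 177

From N = M·C/R: C = N·R / M = 354·21 / 42 = 7434 / 42 = 177.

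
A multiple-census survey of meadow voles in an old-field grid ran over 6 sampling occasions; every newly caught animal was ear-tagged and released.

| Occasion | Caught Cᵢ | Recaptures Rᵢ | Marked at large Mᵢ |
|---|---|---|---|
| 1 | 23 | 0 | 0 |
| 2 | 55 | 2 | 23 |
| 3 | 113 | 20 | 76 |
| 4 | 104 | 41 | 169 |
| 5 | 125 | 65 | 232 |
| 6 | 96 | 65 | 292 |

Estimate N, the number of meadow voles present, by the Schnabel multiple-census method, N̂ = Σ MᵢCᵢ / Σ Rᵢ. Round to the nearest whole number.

Σ MᵢCᵢ = 0·23 + 23·55 + 76·113 + 169·104 + 232·125 + 292·96 = 0 + 1265 + 8588 + 17576 + 29000 + 28032 = 84461
Σ Rᵢ = 0 + 2 + 20 + 41 + 65 + 65 = 193
N̂ = 84461 / 193 ≈ 437.6 → 438

N ≈ 438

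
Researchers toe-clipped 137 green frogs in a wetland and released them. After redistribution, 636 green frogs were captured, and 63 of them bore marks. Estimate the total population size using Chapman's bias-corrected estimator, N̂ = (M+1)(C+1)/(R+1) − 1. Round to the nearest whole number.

N̂ = (137+1)(636+1)/(63+1) − 1 = 138·637/64 − 1
= 87906/64 − 1 ≈ 1373.5 − 1 ≈ 1372.5 → 1373

N ≈ 1373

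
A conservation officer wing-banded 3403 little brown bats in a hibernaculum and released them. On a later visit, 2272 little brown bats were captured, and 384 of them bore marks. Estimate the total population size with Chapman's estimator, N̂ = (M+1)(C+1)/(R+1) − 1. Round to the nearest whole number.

N̂ = (3403+1)(2272+1)/(384+1) − 1 = 3404·2273/385 − 1
= 7737292/385 − 1 ≈ 20096.9 − 1 ≈ 20095.9 → 20096

N ≈ 20,096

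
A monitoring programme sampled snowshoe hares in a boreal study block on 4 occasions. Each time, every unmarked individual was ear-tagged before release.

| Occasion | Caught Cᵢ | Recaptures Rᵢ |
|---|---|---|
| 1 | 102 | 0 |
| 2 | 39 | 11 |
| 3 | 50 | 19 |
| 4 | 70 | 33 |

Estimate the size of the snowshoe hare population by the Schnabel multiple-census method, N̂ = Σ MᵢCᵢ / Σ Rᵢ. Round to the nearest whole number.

Marked at large before each occasion: Mᵢ = Σⱼ<ᵢ (Cⱼ − Rⱼ) → M1=0, M2=102, M3=130, M4=161
Σ MᵢCᵢ = 0·102 + 102·39 + 130·50 + 161·70 = 0 + 3978 + 6500 + 11270 = 21748
Σ Rᵢ = 0 + 11 + 19 + 33 = 63
N̂ = 21748 / 63 ≈ 345.2 → 345

N ≈ 345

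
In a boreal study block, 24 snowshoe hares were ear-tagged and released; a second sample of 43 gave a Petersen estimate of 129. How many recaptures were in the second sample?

From N = M·C/R: R = M·C / N = 24·43 / 129 = 1032 / 129 = 8.

R = 8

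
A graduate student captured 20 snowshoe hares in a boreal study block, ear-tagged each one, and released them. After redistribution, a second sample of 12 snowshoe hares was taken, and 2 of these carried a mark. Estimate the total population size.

N = 120

N = (20 × 12) / 2 = 240 / 2 = 120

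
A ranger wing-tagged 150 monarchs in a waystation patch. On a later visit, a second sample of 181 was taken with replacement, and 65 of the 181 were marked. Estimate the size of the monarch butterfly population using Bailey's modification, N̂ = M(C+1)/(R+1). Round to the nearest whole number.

N̂ = 150·(181+1)/(65+1) = 150·182/66 = 27300/66 ≈ 413.6 → 414

N ≈ 414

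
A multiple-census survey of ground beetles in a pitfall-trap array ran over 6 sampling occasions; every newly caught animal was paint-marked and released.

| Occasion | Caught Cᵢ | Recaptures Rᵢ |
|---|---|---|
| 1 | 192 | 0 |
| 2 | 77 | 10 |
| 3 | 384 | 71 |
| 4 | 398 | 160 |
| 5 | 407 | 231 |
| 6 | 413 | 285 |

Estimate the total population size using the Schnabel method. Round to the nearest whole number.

N ≈ 1425

Marked at large before each occasion: Mᵢ = Σⱼ<ᵢ (Cⱼ − Rⱼ) → M1=0, M2=192, M3=259, M4=572, M5=810, M6=986
Σ MᵢCᵢ = 0·192 + 192·77 + 259·384 + 572·398 + 810·407 + 986·413 = 0 + 14784 + 99456 + 227656 + 329670 + 407218 = 1078784
Σ Rᵢ = 0 + 10 + 71 + 160 + 231 + 285 = 757
N̂ = 1078784 / 757 ≈ 1425.1 → 1425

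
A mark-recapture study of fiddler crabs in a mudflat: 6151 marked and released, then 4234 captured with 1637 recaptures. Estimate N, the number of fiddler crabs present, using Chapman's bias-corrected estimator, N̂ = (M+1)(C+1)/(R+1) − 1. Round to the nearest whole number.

N ≈ 15,905

N̂ = (6151+1)(4234+1)/(1637+1) − 1 = 6152·4235/1638 − 1
= 26053720/1638 − 1 ≈ 15905.8 − 1 ≈ 15904.8 → 15905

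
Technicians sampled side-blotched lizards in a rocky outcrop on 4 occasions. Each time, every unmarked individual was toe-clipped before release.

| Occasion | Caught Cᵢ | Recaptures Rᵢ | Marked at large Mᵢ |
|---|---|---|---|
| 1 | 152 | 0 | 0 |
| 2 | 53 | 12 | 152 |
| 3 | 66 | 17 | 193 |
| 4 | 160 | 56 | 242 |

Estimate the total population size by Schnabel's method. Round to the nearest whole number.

Σ MᵢCᵢ = 0·152 + 152·53 + 193·66 + 242·160 = 0 + 8056 + 12738 + 38720 = 59514
Σ Rᵢ = 0 + 12 + 17 + 56 = 85
N̂ = 59514 / 85 ≈ 700.2 → 700

N ≈ 700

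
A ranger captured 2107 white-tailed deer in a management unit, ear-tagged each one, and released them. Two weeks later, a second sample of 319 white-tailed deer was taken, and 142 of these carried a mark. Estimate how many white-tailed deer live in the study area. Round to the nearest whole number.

N ≈ 4733

Lincoln-Petersen assumes M/N = R/C, so N = M·C / R.
N = (2107 × 319) / 142 = 672133 / 142 ≈ 4733.3 → 4733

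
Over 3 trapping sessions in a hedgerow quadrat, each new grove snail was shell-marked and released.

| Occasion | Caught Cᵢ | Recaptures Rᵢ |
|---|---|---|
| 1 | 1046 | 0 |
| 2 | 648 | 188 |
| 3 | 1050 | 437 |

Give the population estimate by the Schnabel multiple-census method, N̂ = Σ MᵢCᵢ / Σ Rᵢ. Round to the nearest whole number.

Marked at large before each occasion: Mᵢ = Σⱼ<ᵢ (Cⱼ − Rⱼ) → M1=0, M2=1046, M3=1506
Σ MᵢCᵢ = 0·1046 + 1046·648 + 1506·1050 = 0 + 677808 + 1581300 = 2259108
Σ Rᵢ = 0 + 188 + 437 = 625
N̂ = 2259108 / 625 ≈ 3614.6 → 3615

N ≈ 3615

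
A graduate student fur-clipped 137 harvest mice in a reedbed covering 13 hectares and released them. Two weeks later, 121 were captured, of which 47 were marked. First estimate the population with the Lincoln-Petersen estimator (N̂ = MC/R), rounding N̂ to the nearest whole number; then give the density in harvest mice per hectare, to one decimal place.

density ≈ 27.2 harvest mice per hectare

N̂ = 137·121/47 = 16577/47 ≈ 352.7 → 353
Density = N̂ / area = 353 / 13 ≈ 27.15 → 27.2 per hectare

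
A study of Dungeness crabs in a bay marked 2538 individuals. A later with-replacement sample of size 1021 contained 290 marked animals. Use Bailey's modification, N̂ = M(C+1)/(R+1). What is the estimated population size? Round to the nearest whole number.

N ≈ 8914

N̂ = 2538·(1021+1)/(290+1) = 2538·1022/291 = 2593836/291 ≈ 8913.5 → 8914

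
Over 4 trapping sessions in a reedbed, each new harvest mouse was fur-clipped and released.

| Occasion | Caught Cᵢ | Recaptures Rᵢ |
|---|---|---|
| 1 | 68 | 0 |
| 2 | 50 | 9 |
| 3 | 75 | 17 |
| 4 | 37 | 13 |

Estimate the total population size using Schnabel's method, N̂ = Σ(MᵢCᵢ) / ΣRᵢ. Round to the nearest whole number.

Marked at large before each occasion: Mᵢ = Σⱼ<ᵢ (Cⱼ − Rⱼ) → M1=0, M2=68, M3=109, M4=167
Σ MᵢCᵢ = 0·68 + 68·50 + 109·75 + 167·37 = 0 + 3400 + 8175 + 6179 = 17754
Σ Rᵢ = 0 + 9 + 17 + 13 = 39
N̂ = 17754 / 39 ≈ 455.2 → 455

N ≈ 455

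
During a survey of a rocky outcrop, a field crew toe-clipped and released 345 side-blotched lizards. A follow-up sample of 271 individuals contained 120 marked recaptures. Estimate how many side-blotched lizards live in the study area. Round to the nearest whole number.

N ≈ 779

If marked individuals mix randomly, R/C ≈ M/N, giving N ≈ M·C/R.
N = (345 × 271) / 120 = 93495 / 120 ≈ 779.1 → 779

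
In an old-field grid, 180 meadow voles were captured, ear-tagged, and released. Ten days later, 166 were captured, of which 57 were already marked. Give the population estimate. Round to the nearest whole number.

Lincoln-Petersen assumes M/N = R/C, so N = M·C / R.
N = (180 × 166) / 57 = 29880 / 57 ≈ 524.2 → 524

N ≈ 524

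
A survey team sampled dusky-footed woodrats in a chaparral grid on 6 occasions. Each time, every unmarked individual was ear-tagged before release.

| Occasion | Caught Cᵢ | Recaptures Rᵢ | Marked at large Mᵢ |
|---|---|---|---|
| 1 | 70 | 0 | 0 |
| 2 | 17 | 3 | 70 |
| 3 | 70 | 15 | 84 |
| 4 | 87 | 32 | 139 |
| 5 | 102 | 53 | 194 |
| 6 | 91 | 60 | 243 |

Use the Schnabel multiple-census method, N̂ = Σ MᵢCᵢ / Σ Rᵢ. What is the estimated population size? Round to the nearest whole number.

N ≈ 375

Σ MᵢCᵢ = 0·70 + 70·17 + 84·70 + 139·87 + 194·102 + 243·91 = 0 + 1190 + 5880 + 12093 + 19788 + 22113 = 61064
Σ Rᵢ = 0 + 3 + 15 + 32 + 53 + 60 = 163
N̂ = 61064 / 163 ≈ 374.6 → 375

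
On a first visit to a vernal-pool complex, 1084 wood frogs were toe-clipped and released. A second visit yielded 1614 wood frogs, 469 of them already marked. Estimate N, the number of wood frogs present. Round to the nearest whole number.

N ≈ 3730

N = (1084 × 1614) / 469 = 1749576 / 469 ≈ 3730.4 → 3730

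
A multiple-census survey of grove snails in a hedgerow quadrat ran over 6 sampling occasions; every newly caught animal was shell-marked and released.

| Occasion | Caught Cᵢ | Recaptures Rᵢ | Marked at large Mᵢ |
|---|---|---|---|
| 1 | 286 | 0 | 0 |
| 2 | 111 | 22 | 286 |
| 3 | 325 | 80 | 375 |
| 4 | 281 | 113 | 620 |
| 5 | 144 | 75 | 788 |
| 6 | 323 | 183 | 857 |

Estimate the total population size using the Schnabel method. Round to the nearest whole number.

Σ MᵢCᵢ = 0·286 + 286·111 + 375·325 + 620·281 + 788·144 + 857·323 = 0 + 31746 + 121875 + 174220 + 113472 + 276811 = 718124
Σ Rᵢ = 0 + 22 + 80 + 113 + 75 + 183 = 473
N̂ = 718124 / 473 ≈ 1518.2 → 1518

N ≈ 1518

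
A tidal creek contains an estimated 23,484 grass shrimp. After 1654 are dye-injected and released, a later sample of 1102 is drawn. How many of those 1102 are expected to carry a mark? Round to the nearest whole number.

expected recaptures ≈ 78

The marked fraction of the population is 1654/23484, so in a sample of 1102 expect C·(M/N) marked.
E[R] = 1654 × 1102 / 23484 = 1822708 / 23484 ≈ 77.6 → 78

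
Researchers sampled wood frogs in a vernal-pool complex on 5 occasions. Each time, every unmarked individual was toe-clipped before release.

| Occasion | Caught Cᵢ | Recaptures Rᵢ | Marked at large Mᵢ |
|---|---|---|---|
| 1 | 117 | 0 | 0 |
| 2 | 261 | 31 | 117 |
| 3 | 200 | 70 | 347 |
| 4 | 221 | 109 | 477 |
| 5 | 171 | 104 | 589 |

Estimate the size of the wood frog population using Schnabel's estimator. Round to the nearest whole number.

N ≈ 975

Σ MᵢCᵢ = 0·117 + 117·261 + 347·200 + 477·221 + 589·171 = 0 + 30537 + 69400 + 105417 + 100719 = 306073
Σ Rᵢ = 0 + 31 + 70 + 109 + 104 = 314
N̂ = 306073 / 314 ≈ 974.8 → 975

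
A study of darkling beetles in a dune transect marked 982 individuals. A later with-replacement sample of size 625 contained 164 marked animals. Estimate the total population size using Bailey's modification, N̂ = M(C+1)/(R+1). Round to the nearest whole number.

N̂ = 982·(625+1)/(164+1) = 982·626/165 = 614732/165 ≈ 3725.6 → 3726

N ≈ 3726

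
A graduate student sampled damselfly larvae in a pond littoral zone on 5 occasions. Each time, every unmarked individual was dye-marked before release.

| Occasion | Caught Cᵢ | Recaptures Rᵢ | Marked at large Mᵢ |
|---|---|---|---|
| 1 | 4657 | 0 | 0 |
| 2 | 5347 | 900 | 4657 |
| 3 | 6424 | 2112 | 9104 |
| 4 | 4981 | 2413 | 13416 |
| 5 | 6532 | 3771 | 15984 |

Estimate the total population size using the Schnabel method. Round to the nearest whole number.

N ≈ 27,688

Σ MᵢCᵢ = 0·4657 + 4657·5347 + 9104·6424 + 13416·4981 + 15984·6532 = 0 + 24900979 + 58484096 + 66825096 + 104407488 = 254617659
Σ Rᵢ = 0 + 900 + 2112 + 2413 + 3771 = 9196
N̂ = 254617659 / 9196 ≈ 27687.9 → 27688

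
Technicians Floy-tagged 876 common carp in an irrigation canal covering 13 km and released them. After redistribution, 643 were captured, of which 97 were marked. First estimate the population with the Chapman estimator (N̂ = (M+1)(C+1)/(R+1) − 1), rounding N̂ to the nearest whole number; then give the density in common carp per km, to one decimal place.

density ≈ 443.2 common carp per km

N̂ = 877·644/98 − 1 = 564788/98 − 1 ≈ 5762.1 → 5762
Density = N̂ / area = 5762 / 13 ≈ 443.23 → 443.2 per km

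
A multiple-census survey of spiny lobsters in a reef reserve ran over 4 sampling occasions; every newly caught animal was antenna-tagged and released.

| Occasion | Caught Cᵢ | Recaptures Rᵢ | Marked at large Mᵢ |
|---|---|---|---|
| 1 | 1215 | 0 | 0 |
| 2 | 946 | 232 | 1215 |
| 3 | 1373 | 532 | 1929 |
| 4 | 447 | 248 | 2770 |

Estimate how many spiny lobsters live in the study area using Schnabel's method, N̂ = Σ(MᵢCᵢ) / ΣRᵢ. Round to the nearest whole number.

N ≈ 4976

Σ MᵢCᵢ = 0·1215 + 1215·946 + 1929·1373 + 2770·447 = 0 + 1149390 + 2648517 + 1238190 = 5036097
Σ Rᵢ = 0 + 232 + 532 + 248 = 1012
N̂ = 5036097 / 1012 ≈ 4976.4 → 4976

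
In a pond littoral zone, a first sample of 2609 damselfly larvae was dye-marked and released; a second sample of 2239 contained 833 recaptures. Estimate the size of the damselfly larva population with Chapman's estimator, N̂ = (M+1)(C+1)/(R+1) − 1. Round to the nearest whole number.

N ≈ 7009

N̂ = (2609+1)(2239+1)/(833+1) − 1 = 2610·2240/834 − 1
= 5846400/834 − 1 ≈ 7010.1 − 1 ≈ 7009.1 → 7009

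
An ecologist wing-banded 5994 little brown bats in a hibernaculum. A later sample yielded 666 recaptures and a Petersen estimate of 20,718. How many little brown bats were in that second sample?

C = 2302

From N = M·C/R: C = N·R / M = 20718·666 / 5994 = 13798188 / 5994 = 2302.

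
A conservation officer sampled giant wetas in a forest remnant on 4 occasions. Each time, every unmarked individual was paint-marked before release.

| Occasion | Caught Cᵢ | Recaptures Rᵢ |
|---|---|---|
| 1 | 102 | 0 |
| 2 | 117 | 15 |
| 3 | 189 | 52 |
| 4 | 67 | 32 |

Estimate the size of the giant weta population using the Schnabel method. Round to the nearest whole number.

N ≈ 741

Marked at large before each occasion: Mᵢ = Σⱼ<ᵢ (Cⱼ − Rⱼ) → M1=0, M2=102, M3=204, M4=341
Σ MᵢCᵢ = 0·102 + 102·117 + 204·189 + 341·67 = 0 + 11934 + 38556 + 22847 = 73337
Σ Rᵢ = 0 + 15 + 52 + 32 = 99
N̂ = 73337 / 99 ≈ 740.8 → 741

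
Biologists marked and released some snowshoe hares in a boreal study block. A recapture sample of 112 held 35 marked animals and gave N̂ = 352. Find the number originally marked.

M = 110

From N = M·C/R: M = N·R / C = 352·35 / 112 = 12320 / 112 = 110.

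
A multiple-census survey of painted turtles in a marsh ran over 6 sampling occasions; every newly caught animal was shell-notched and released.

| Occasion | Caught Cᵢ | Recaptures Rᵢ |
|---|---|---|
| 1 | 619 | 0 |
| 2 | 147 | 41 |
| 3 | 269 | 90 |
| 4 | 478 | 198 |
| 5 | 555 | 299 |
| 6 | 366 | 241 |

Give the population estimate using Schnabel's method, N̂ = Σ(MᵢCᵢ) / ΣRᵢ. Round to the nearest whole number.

Marked at large before each occasion: Mᵢ = Σⱼ<ᵢ (Cⱼ − Rⱼ) → M1=0, M2=619, M3=725, M4=904, M5=1184, M6=1440
Σ MᵢCᵢ = 0·619 + 619·147 + 725·269 + 904·478 + 1184·555 + 1440·366 = 0 + 90993 + 195025 + 432112 + 657120 + 527040 = 1902290
Σ Rᵢ = 0 + 41 + 90 + 198 + 299 + 241 = 869
N̂ = 1902290 / 869 ≈ 2189.1 → 2189

N ≈ 2189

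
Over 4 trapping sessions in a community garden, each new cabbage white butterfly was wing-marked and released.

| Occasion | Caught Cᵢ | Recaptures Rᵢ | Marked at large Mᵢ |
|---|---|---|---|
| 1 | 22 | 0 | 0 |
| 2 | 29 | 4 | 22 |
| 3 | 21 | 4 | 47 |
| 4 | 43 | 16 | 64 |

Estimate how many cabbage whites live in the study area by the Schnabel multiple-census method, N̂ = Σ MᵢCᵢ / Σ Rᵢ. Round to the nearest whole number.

N ≈ 182

Σ MᵢCᵢ = 0·22 + 22·29 + 47·21 + 64·43 = 0 + 638 + 987 + 2752 = 4377
Σ Rᵢ = 0 + 4 + 4 + 16 = 24
N̂ = 4377 / 24 ≈ 182.4 → 182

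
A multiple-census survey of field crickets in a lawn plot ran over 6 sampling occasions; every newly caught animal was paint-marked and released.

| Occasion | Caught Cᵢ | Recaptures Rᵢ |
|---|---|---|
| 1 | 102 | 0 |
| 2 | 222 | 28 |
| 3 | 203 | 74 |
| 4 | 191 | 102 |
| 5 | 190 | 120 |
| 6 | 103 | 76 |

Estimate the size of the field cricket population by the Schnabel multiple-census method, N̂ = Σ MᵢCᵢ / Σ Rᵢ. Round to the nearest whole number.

Marked at large before each occasion: Mᵢ = Σⱼ<ᵢ (Cⱼ − Rⱼ) → M1=0, M2=102, M3=296, M4=425, M5=514, M6=584
Σ MᵢCᵢ = 0·102 + 102·222 + 296·203 + 425·191 + 514·190 + 584·103 = 0 + 22644 + 60088 + 81175 + 97660 + 60152 = 321719
Σ Rᵢ = 0 + 28 + 74 + 102 + 120 + 76 = 400
N̂ = 321719 / 400 ≈ 804.3 → 804

N ≈ 804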